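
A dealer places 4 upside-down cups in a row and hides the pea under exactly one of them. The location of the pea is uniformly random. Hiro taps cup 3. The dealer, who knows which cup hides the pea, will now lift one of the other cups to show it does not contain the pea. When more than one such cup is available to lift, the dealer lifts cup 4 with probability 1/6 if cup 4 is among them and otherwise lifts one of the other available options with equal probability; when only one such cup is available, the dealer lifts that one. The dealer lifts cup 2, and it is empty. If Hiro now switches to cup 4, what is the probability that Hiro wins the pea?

Consider each possible location of the pea in turn.
If it is under cup 1 (prior 1/4): cup 4 is available but not opened, probability 5/6; weight (1/4)·(5/6) = 5/24.
If it is under cup 2 (prior 1/4): the dealer opened cup 2, so this case is ruled out; weight (1/4)·0 = 0.
If it is under cup 3 (prior 1/4): cup 4 is available but not opened; cup 2 gets probability (1 − 1/6)/2 = 5/12; weight (1/4)·(5/12) = 5/48.
If it is under cup 4 (prior 1/4): cup 4 holds the prize so is unavailable; the dealer chooses uniformly among the 2 others, probability 1/2; weight (1/4)·(1/2) = 1/8.
The weights sum to 7/16.
So P(the pea under cup 4 | the dealer opened cup 2) = (1/8) / (7/16) = 2/7.

2/7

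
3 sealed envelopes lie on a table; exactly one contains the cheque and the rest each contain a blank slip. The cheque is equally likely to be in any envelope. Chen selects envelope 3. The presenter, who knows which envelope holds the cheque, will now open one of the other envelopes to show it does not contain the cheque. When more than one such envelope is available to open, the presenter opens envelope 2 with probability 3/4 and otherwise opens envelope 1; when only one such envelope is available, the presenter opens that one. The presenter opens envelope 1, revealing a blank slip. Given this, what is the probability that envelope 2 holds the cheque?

Consider each possible location of the cheque in turn.
If it is in envelope 1 (prior 1/3): the presenter opened envelope 1, so this case is ruled out; weight (1/3)·0 = 0.
If it is in envelope 2 (prior 1/3): only envelope 1 is available, probability 1; weight (1/3)·1 = 1/3.
If it is in envelope 3 (prior 1/3): envelope 2 is available but not opened, probability 1/4; weight (1/3)·(1/4) = 1/12.
The weights sum to 5/12.
So P(the cheque in envelope 2 | the presenter opened envelope 1) = (1/3) / (5/12) = 4/5.

4/5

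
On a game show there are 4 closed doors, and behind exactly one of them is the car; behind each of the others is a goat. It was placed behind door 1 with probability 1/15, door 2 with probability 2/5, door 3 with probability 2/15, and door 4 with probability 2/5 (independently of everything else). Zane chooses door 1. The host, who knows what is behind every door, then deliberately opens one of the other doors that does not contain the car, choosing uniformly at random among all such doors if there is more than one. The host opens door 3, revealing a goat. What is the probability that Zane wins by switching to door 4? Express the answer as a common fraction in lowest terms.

9/19

Condition on the true location of the car.
If it is behind door 1 (prior 1/15): the host has 3 equally likely choices, so probability 1/3; weight (1/15)·(1/3) = 1/45.
If it is behind either of doors 2 and 4 (prior 2/5 each): the host has 2 equally likely choices, so probability 1/2; weight (2/5)·(1/2) = 1/5 each.
If it is behind door 3 (prior 2/15): the host opened door 3, so this case is ruled out; weight (2/15)·0 = 0.
The weights sum to 19/45.
So P(the car behind door 4 | the host opened door 3) = (1/5) / (19/45) = 9/19.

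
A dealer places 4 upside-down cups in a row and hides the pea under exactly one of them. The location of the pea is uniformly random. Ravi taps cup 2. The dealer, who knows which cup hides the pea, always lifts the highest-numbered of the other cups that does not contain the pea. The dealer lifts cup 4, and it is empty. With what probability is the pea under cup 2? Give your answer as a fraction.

Apply Bayes' rule, conditioning on where the pea actually is.
If it is under any of cups 1, 2, and 3 (prior 1/4 each): cup 4 is the highest-numbered option available, probability 1; weight (1/4)·1 = 1/4 each.
If it is under cup 4 (prior 1/4): the dealer opened cup 4, so this case is ruled out; weight (1/4)·0 = 0.
The weights sum to 3/4.
So P(the pea under cup 2 | the dealer opened cup 4) = (1/4) / (3/4) = 1/3.

1/3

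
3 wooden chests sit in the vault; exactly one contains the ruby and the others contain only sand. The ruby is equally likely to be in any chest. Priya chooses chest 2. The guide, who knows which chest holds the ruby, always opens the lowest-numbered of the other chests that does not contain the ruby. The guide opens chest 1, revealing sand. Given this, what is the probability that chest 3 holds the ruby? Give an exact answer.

Consider each possible location of the ruby in turn.
If it is in chest 1 (prior 1/3): the guide opened chest 1, so this case is ruled out; weight (1/3)·0 = 0.
If it is in either of chests 2 and 3 (prior 1/3 each): chest 1 is the lowest-numbered option available, probability 1; weight (1/3)·1 = 1/3 each.
The weights sum to 2/3.
So P(the ruby in chest 3 | the guide opened chest 1) = (1/3) / (2/3) = 1/2.

1/2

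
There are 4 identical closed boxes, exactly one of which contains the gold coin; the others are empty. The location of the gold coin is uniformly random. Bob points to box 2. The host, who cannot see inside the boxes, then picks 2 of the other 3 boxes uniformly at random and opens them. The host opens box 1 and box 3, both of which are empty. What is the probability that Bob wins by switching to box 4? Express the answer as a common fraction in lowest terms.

Because the host chose which boxes to open without knowing where the gold coin is, the choice is independent of the prize location. Learning that none of the 2 opened boxes holds the gold coin simply rules out those 2 locations and leaves the remaining 2 boxes still equally likely by symmetry.
So P(the gold coin in box 4) = 1/2.

1/2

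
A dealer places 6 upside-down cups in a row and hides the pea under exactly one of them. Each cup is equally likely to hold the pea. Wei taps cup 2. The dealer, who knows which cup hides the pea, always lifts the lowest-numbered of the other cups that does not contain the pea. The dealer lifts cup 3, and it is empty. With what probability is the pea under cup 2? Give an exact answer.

Consider each possible location of the pea in turn.
If it is under cup 1 (prior 1/6): cup 3 is the lowest-numbered option available, probability 1; weight (1/6)·1 = 1/6.
If it is under any of cups 2, 4, 5, and 6 (prior 1/6 each): the dealer would have opened cup 1 instead, probability 0; weight (1/6)·0 = 0 each.
If it is under cup 3 (prior 1/6): the dealer opened cup 3, so this case is ruled out; weight (1/6)·0 = 0.
The weights sum to 1/6.
So P(the pea under cup 2 | the dealer opened cup 3) = 0 / (1/6) = 0.

0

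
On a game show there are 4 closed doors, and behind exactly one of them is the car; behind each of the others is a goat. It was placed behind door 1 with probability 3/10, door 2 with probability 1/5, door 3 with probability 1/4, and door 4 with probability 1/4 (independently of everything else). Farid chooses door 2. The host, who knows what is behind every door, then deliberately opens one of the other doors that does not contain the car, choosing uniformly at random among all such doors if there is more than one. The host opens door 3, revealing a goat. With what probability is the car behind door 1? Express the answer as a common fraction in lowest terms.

18/41

Consider each possible location of the car in turn.
If it is behind door 1 (prior 3/10): the host has 2 equally likely choices, so probability 1/2; weight (3/10)·(1/2) = 3/20.
If it is behind door 2 (prior 1/5): the host has 3 equally likely choices, so probability 1/3; weight (1/5)·(1/3) = 1/15.
If it is behind door 3 (prior 1/4): the host opened door 3, so this case is ruled out; weight (1/4)·0 = 0.
If it is behind door 4 (prior 1/4): the host has 2 equally likely choices, so probability 1/2; weight (1/4)·(1/2) = 1/8.
The weights sum to 41/120.
So P(the car behind door 1 | the host opened door 3) = (3/20) / (41/120) = 18/41.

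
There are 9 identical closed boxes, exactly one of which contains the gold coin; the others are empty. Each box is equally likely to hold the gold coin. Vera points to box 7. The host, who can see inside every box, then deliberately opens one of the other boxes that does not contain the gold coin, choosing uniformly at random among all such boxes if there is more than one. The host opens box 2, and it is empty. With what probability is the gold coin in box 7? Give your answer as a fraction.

Consider each possible location of the gold coin in turn.
If it is in any of boxes 1, 3, 4, 5, 6, 8, and 9 (prior 1/9 each): the host has 7 equally likely choices, so probability 1/7; weight (1/9)·(1/7) = 1/63 each.
If it is in box 2 (prior 1/9): the host opened box 2, so this case is ruled out; weight (1/9)·0 = 0.
If it is in box 7 (prior 1/9): the host has 8 equally likely choices, so probability 1/8; weight (1/9)·(1/8) = 1/72.
The weights sum to 1/8.
So P(the gold coin in box 7 | the host opened box 2) = (1/72) / (1/8) = 1/9.

1/9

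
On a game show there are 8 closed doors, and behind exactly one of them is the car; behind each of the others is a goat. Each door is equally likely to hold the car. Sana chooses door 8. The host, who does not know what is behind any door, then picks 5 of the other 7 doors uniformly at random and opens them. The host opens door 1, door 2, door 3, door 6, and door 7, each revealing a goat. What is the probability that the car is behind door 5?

1/3

Apply Bayes' rule, conditioning on where the car actually is.
If it is behind any of doors 1, 2, 3, 6, and 7 (prior 1/8 each): that door was opened and seen not to hold the prize — ruled out; weight (1/8)·0 = 0 each.
If it is behind any of doors 4, 5, and 8 (prior 1/8 each): the host picks exactly this set with probability 1/21 regardless, and none is the prize; weight (1/8)·(1/21) = 1/168 each.
The weights sum to 1/56.
So P(the car behind door 5 | the host opened door 1, door 2, door 3, door 6, and door 7) = (1/168) / (1/56) = 1/3.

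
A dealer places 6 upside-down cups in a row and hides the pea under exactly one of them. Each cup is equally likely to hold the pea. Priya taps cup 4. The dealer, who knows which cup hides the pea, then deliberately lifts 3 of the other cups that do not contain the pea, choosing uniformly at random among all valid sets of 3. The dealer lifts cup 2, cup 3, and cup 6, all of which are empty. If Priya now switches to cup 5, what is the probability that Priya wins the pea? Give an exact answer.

Apply Bayes' rule, conditioning on where the pea actually is.
If it is under either of cups 1 and 5 (prior 1/6 each): the dealer has 4 equally likely choices, so probability 1/4; weight (1/6)·(1/4) = 1/24 each.
If it is under any of cups 2, 3, and 6 (prior 1/6 each): that cup was opened and seen not to hold the prize — ruled out; weight (1/6)·0 = 0 each.
If it is under cup 4 (prior 1/6): the dealer has 10 equally likely choices, so probability 1/10; weight (1/6)·(1/10) = 1/60.
The weights sum to 1/10.
So P(the pea under cup 5 | the dealer opened cup 2, cup 3, and cup 6) = (1/24) / (1/10) = 5/12.

5/12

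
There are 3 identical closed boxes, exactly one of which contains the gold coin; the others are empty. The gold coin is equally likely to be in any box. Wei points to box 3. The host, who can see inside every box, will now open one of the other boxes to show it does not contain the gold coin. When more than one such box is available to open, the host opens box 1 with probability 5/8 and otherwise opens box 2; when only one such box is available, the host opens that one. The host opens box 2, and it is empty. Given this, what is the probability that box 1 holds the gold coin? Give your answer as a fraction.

Apply Bayes' rule, conditioning on where the gold coin actually is.
If it is in box 1 (prior 1/3): only box 2 is available, probability 1; weight (1/3)·1 = 1/3.
If it is in box 2 (prior 1/3): the host opened box 2, so this case is ruled out; weight (1/3)·0 = 0.
If it is in box 3 (prior 1/3): box 1 is available but not opened, probability 3/8; weight (1/3)·(3/8) = 1/8.
The weights sum to 11/24.
So P(the gold coin in box 1 | the host opened box 2) = (1/3) / (11/24) = 8/11.

8/11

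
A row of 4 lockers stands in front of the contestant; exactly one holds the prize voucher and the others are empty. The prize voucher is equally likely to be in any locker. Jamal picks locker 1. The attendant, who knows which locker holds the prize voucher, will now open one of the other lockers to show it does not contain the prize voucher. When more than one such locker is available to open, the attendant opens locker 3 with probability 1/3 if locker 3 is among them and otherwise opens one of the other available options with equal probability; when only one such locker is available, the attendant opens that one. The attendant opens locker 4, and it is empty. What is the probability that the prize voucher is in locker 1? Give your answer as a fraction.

2/9

Apply Bayes' rule, conditioning on where the prize voucher actually is.
If it is in locker 1 (prior 1/4): locker 3 is available but not opened; locker 4 gets probability (1 − 1/3)/2 = 1/3; weight (1/4)·(1/3) = 1/12.
If it is in locker 2 (prior 1/4): locker 3 is available but not opened, probability 2/3; weight (1/4)·(2/3) = 1/6.
If it is in locker 3 (prior 1/4): locker 3 holds the prize so is unavailable; the attendant chooses uniformly among the 2 others, probability 1/2; weight (1/4)·(1/2) = 1/8.
If it is in locker 4 (prior 1/4): the attendant opened locker 4, so this case is ruled out; weight (1/4)·0 = 0.
The weights sum to 3/8.
So P(the prize voucher in locker 1 | the attendant opened locker 4) = (1/12) / (3/8) = 2/9.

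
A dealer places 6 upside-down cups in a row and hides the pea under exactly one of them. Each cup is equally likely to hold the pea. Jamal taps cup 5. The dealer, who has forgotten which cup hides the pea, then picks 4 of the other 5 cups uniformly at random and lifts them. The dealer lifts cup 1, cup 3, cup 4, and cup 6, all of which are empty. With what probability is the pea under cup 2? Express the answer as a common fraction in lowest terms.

Apply Bayes' rule, conditioning on where the pea actually is.
If it is under any of cups 1, 3, 4, and 6 (prior 1/6 each): that cup was opened and seen not to hold the prize — ruled out; weight (1/6)·0 = 0 each.
If it is under either of cups 2 and 5 (prior 1/6 each): the dealer picks exactly this set with probability 1/5 regardless, and none is the prize; weight (1/6)·(1/5) = 1/30 each.
The weights sum to 1/15.
So P(the pea under cup 2 | the dealer opened cup 1, cup 3, cup 4, and cup 6) = (1/30) / (1/15) = 1/2.

1/2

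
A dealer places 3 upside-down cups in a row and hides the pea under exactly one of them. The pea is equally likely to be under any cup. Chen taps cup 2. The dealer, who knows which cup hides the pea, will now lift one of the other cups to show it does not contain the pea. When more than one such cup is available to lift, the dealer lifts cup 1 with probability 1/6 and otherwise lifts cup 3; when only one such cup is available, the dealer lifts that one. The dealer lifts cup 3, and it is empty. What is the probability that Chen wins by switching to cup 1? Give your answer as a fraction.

6/11

Condition on the true location of the pea.
If it is under cup 1 (prior 1/3): only cup 3 is available, probability 1; weight (1/3)·1 = 1/3.
If it is under cup 2 (prior 1/3): cup 1 is available but not opened, probability 5/6; weight (1/3)·(5/6) = 5/18.
If it is under cup 3 (prior 1/3): the dealer opened cup 3, so this case is ruled out; weight (1/3)·0 = 0.
The weights sum to 11/18.
So P(the pea under cup 1 | the dealer opened cup 3) = (1/3) / (11/18) = 6/11.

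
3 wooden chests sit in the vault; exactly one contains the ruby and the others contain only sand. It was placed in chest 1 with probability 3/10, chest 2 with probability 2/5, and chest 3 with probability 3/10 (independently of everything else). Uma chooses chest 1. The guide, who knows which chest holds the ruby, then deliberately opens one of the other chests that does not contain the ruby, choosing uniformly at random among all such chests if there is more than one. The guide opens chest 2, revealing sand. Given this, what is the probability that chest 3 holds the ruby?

2/3

Apply Bayes' rule, conditioning on where the ruby actually is.
If it is in chest 1 (prior 3/10): the guide has 2 equally likely choices, so probability 1/2; weight (3/10)·(1/2) = 3/20.
If it is in chest 2 (prior 2/5): the guide opened chest 2, so this case is ruled out; weight (2/5)·0 = 0.
If it is in chest 3 (prior 3/10): the guide has no choice, probability 1; weight (3/10)·1 = 3/10.
The weights sum to 9/20.
So P(the ruby in chest 3 | the guide opened chest 2) = (3/10) / (9/20) = 2/3.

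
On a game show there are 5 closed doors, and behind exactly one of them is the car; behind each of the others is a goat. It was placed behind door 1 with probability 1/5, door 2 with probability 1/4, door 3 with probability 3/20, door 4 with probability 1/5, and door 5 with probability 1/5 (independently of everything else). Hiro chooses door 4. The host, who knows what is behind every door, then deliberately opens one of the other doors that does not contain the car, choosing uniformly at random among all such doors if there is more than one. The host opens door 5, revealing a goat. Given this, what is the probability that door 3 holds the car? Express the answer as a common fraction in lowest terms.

Apply Bayes' rule, conditioning on where the car actually is.
If it is behind door 1 (prior 1/5): the host has 3 equally likely choices, so probability 1/3; weight (1/5)·(1/3) = 1/15.
If it is behind door 2 (prior 1/4): the host has 3 equally likely choices, so probability 1/3; weight (1/4)·(1/3) = 1/12.
If it is behind door 3 (prior 3/20): the host has 3 equally likely choices, so probability 1/3; weight (3/20)·(1/3) = 1/20.
If it is behind door 4 (prior 1/5): the host has 4 equally likely choices, so probability 1/4; weight (1/5)·(1/4) = 1/20.
If it is behind door 5 (prior 1/5): the host opened door 5, so this case is ruled out; weight (1/5)·0 = 0.
The weights sum to 1/4.
So P(the car behind door 3 | the host opened door 5) = (1/20) / (1/4) = 1/5.

1/5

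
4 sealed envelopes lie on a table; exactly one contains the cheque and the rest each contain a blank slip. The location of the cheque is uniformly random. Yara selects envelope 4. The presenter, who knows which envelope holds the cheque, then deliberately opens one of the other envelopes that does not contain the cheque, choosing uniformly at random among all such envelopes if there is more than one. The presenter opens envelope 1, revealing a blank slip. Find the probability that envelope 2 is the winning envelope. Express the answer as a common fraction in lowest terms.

3/8

Apply Bayes' rule, conditioning on where the cheque actually is.
If it is in envelope 1 (prior 1/4): the presenter opened envelope 1, so this case is ruled out; weight (1/4)·0 = 0.
If it is in either of envelopes 2 and 3 (prior 1/4 each): the presenter has 2 equally likely choices, so probability 1/2; weight (1/4)·(1/2) = 1/8 each.
If it is in envelope 4 (prior 1/4): the presenter has 3 equally likely choices, so probability 1/3; weight (1/4)·(1/3) = 1/12.
The weights sum to 1/3.
So P(the cheque in envelope 2 | the presenter opened envelope 1) = (1/8) / (1/3) = 3/8.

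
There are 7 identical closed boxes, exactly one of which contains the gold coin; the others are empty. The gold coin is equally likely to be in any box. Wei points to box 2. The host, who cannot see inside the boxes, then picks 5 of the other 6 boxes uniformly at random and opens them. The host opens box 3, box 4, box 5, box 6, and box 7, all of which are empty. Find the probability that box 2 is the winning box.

Because the host chose which boxes to open without knowing where the gold coin is, the choice is independent of the prize location. Learning that none of the 5 opened boxes holds the gold coin simply rules out those 5 locations and leaves the remaining 2 boxes still equally likely by symmetry.
So P(the gold coin in box 2) = 1/2.

1/2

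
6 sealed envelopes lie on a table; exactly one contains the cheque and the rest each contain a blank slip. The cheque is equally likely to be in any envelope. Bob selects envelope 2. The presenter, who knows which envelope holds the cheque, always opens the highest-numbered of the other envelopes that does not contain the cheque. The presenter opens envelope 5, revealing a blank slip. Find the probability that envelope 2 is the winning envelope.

0

Condition on the true location of the cheque.
If it is in any of envelopes 1, 2, 3, and 4 (prior 1/6 each): the presenter would have opened envelope 6 instead, probability 0; weight (1/6)·0 = 0 each.
If it is in envelope 5 (prior 1/6): the presenter opened envelope 5, so this case is ruled out; weight (1/6)·0 = 0.
If it is in envelope 6 (prior 1/6): envelope 5 is the highest-numbered option available, probability 1; weight (1/6)·1 = 1/6.
The weights sum to 1/6.
So P(the cheque in envelope 2 | the presenter opened envelope 5) = 0 / (1/6) = 0.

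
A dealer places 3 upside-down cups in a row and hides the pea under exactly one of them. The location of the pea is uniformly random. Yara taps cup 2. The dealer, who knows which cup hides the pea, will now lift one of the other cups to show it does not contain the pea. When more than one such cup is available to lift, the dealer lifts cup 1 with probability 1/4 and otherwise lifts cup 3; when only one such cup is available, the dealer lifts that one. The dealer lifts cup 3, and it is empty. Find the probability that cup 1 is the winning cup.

4/7

Apply Bayes' rule, conditioning on where the pea actually is.
If it is under cup 1 (prior 1/3): only cup 3 is available, probability 1; weight (1/3)·1 = 1/3.
If it is under cup 2 (prior 1/3): cup 1 is available but not opened, probability 3/4; weight (1/3)·(3/4) = 1/4.
If it is under cup 3 (prior 1/3): the dealer opened cup 3, so this case is ruled out; weight (1/3)·0 = 0.
The weights sum to 7/12.
So P(the pea under cup 1 | the dealer opened cup 3) = (1/3) / (7/12) = 4/7.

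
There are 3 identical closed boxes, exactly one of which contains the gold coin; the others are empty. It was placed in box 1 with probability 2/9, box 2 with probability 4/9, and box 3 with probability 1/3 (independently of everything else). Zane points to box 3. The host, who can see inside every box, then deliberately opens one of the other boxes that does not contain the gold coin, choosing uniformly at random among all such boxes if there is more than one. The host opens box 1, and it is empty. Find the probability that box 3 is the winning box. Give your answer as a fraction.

Apply Bayes' rule, conditioning on where the gold coin actually is.
If it is in box 1 (prior 2/9): the host opened box 1, so this case is ruled out; weight (2/9)·0 = 0.
If it is in box 2 (prior 4/9): the host has no choice, probability 1; weight (4/9)·1 = 4/9.
If it is in box 3 (prior 1/3): the host has 2 equally likely choices, so probability 1/2; weight (1/3)·(1/2) = 1/6.
The weights sum to 11/18.
So P(the gold coin in box 3 | the host opened box 1) = (1/6) / (11/18) = 3/11.

3/11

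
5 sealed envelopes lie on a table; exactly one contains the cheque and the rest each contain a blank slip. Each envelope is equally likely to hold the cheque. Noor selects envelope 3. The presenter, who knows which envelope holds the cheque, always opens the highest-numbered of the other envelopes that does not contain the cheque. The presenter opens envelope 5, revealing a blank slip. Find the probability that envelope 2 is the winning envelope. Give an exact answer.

1/4

Apply Bayes' rule, conditioning on where the cheque actually is.
If it is in any of envelopes 1, 2, 3, and 4 (prior 1/5 each): envelope 5 is the highest-numbered option available, probability 1; weight (1/5)·1 = 1/5 each.
If it is in envelope 5 (prior 1/5): the presenter opened envelope 5, so this case is ruled out; weight (1/5)·0 = 0.
The weights sum to 4/5.
So P(the cheque in envelope 2 | the presenter opened envelope 5) = (1/5) / (4/5) = 1/4.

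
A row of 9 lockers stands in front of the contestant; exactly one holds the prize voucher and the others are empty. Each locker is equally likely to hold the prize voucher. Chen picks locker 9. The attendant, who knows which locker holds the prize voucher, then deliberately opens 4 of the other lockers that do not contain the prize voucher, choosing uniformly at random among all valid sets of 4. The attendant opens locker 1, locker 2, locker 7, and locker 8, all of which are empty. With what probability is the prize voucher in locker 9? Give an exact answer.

1/9

Apply Bayes' rule, conditioning on where the prize voucher actually is.
If it is in any of lockers 1, 2, 7, and 8 (prior 1/9 each): that locker was opened and seen not to hold the prize — ruled out; weight (1/9)·0 = 0 each.
If it is in any of lockers 3, 4, 5, and 6 (prior 1/9 each): the attendant has 35 equally likely choices, so probability 1/35; weight (1/9)·(1/35) = 1/315 each.
If it is in locker 9 (prior 1/9): the attendant has 70 equally likely choices, so probability 1/70; weight (1/9)·(1/70) = 1/630.
The weights sum to 1/70.
So P(the prize voucher in locker 9 | the attendant opened locker 1, locker 2, locker 7, and locker 8) = (1/630) / (1/70) = 1/9.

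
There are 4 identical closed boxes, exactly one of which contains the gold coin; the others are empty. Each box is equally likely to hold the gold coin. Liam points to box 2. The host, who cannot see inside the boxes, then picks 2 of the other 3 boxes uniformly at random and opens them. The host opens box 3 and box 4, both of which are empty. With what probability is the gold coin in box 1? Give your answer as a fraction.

Because the host chose which boxes to open without knowing where the gold coin is, the choice is independent of the prize location. Learning that none of the 2 opened boxes holds the gold coin simply rules out those 2 locations and leaves the remaining 2 boxes still equally likely by symmetry.
So P(the gold coin in box 1) = 1/2.

1/2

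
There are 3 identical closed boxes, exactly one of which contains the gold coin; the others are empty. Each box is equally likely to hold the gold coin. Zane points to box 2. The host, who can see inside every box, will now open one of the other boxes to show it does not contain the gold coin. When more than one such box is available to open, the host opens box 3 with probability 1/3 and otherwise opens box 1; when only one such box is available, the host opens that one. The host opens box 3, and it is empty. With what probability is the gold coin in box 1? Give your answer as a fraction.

Consider each possible location of the gold coin in turn.
If it is in box 1 (prior 1/3): only box 3 is available, probability 1; weight (1/3)·1 = 1/3.
If it is in box 2 (prior 1/3): box 3 is available, opened with probability 1/3; weight (1/3)·(1/3) = 1/9.
If it is in box 3 (prior 1/3): the host opened box 3, so this case is ruled out; weight (1/3)·0 = 0.
The weights sum to 4/9.
So P(the gold coin in box 1 | the host opened box 3) = (1/3) / (4/9) = 3/4.

3/4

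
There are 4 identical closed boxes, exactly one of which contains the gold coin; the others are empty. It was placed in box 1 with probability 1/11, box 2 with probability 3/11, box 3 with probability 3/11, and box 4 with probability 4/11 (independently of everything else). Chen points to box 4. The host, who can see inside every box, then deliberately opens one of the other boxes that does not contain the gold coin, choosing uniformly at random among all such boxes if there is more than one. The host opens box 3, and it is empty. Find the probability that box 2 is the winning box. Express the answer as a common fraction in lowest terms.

9/20

Consider each possible location of the gold coin in turn.
If it is in box 1 (prior 1/11): the host has 2 equally likely choices, so probability 1/2; weight (1/11)·(1/2) = 1/22.
If it is in box 2 (prior 3/11): the host has 2 equally likely choices, so probability 1/2; weight (3/11)·(1/2) = 3/22.
If it is in box 3 (prior 3/11): the host opened box 3, so this case is ruled out; weight (3/11)·0 = 0.
If it is in box 4 (prior 4/11): the host has 3 equally likely choices, so probability 1/3; weight (4/11)·(1/3) = 4/33.
The weights sum to 10/33.
So P(the gold coin in box 2 | the host opened box 3) = (3/22) / (10/33) = 9/20.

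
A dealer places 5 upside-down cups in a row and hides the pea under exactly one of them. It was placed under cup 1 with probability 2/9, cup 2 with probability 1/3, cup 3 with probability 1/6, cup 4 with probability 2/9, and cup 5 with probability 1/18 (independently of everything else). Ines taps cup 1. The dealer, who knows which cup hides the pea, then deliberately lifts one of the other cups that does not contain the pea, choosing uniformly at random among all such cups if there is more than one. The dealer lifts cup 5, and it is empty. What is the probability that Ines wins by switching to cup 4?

Condition on the true location of the pea.
If it is under cup 1 (prior 2/9): the dealer has 4 equally likely choices, so probability 1/4; weight (2/9)·(1/4) = 1/18.
If it is under cup 2 (prior 1/3): the dealer has 3 equally likely choices, so probability 1/3; weight (1/3)·(1/3) = 1/9.
If it is under cup 3 (prior 1/6): the dealer has 3 equally likely choices, so probability 1/3; weight (1/6)·(1/3) = 1/18.
If it is under cup 4 (prior 2/9): the dealer has 3 equally likely choices, so probability 1/3; weight (2/9)·(1/3) = 2/27.
If it is under cup 5 (prior 1/18): the dealer opened cup 5, so this case is ruled out; weight (1/18)·0 = 0.
The weights sum to 8/27.
So P(the pea under cup 4 | the dealer opened cup 5) = (2/27) / (8/27) = 1/4.

1/4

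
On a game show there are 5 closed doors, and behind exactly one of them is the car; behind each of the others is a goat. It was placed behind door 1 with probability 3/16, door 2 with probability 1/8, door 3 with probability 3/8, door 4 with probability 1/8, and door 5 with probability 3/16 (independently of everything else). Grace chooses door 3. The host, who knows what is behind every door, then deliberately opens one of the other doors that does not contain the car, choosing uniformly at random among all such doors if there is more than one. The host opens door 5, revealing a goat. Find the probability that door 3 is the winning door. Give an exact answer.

Consider each possible location of the car in turn.
If it is behind door 1 (prior 3/16): the host has 3 equally likely choices, so probability 1/3; weight (3/16)·(1/3) = 1/16.
If it is behind either of doors 2 and 4 (prior 1/8 each): the host has 3 equally likely choices, so probability 1/3; weight (1/8)·(1/3) = 1/24 each.
If it is behind door 3 (prior 3/8): the host has 4 equally likely choices, so probability 1/4; weight (3/8)·(1/4) = 3/32.
If it is behind door 5 (prior 3/16): the host opened door 5, so this case is ruled out; weight (3/16)·0 = 0.
The weights sum to 23/96.
So P(the car behind door 3 | the host opened door 5) = (3/32) / (23/96) = 9/23.

9/23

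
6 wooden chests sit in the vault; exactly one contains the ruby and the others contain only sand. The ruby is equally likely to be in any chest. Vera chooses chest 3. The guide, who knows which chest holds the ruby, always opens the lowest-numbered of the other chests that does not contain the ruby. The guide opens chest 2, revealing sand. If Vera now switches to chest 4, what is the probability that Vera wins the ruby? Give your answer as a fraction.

0

Consider each possible location of the ruby in turn.
If it is in chest 1 (prior 1/6): chest 2 is the lowest-numbered option available, probability 1; weight (1/6)·1 = 1/6.
If it is in chest 2 (prior 1/6): the guide opened chest 2, so this case is ruled out; weight (1/6)·0 = 0.
If it is in any of chests 3, 4, 5, and 6 (prior 1/6 each): the guide would have opened chest 1 instead, probability 0; weight (1/6)·0 = 0 each.
The weights sum to 1/6.
So P(the ruby in chest 4 | the guide opened chest 2) = 0 / (1/6) = 0.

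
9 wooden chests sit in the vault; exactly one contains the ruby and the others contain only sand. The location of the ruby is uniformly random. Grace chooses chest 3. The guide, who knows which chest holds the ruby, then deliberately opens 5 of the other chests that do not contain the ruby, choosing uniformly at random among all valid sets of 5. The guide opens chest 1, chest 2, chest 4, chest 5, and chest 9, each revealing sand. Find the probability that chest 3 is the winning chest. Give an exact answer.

Apply Bayes' rule, conditioning on where the ruby actually is.
If it is in any of chests 1, 2, 4, 5, and 9 (prior 1/9 each): that chest was opened and seen not to hold the prize — ruled out; weight (1/9)·0 = 0 each.
If it is in chest 3 (prior 1/9): the guide has 56 equally likely choices, so probability 1/56; weight (1/9)·(1/56) = 1/504.
If it is in any of chests 6, 7, and 8 (prior 1/9 each): the guide has 21 equally likely choices, so probability 1/21; weight (1/9)·(1/21) = 1/189 each.
The weights sum to 1/56.
So P(the ruby in chest 3 | the guide opened chest 1, chest 2, chest 4, chest 5, and chest 9) = (1/504) / (1/56) = 1/9.

1/9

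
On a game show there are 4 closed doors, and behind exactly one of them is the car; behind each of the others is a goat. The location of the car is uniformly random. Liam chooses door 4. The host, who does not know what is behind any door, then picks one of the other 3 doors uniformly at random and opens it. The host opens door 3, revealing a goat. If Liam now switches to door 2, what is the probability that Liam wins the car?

Because the host chose which door to open without knowing where the car is, the choice is independent of the prize location. Learning that door 3 does not hold the car simply rules out that one location and leaves the remaining 3 doors still equally likely by symmetry.
So P(the car behind door 2) = 1/3.

1/3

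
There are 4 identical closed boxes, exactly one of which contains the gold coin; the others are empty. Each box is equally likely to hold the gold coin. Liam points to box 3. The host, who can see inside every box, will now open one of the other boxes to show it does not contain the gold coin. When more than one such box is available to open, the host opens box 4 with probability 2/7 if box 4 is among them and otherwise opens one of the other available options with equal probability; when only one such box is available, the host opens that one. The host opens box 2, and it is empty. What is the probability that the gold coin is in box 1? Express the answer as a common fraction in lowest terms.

5/11

Condition on the true location of the gold coin.
If it is in box 1 (prior 1/4): box 4 is available but not opened, probability 5/7; weight (1/4)·(5/7) = 5/28.
If it is in box 2 (prior 1/4): the host opened box 2, so this case is ruled out; weight (1/4)·0 = 0.
If it is in box 3 (prior 1/4): box 4 is available but not opened; box 2 gets probability (1 − 2/7)/2 = 5/14; weight (1/4)·(5/14) = 5/56.
If it is in box 4 (prior 1/4): box 4 holds the prize so is unavailable; the host chooses uniformly among the 2 others, probability 1/2; weight (1/4)·(1/2) = 1/8.
The weights sum to 11/28.
So P(the gold coin in box 1 | the host opened box 2) = (5/28) / (11/28) = 5/11.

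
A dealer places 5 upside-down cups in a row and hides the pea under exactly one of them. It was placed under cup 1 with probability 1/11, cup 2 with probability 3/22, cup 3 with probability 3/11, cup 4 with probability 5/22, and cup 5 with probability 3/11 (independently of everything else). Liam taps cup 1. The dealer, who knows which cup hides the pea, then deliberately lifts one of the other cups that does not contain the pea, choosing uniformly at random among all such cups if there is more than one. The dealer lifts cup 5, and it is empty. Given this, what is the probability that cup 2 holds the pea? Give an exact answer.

Consider each possible location of the pea in turn.
If it is under cup 1 (prior 1/11): the dealer has 4 equally likely choices, so probability 1/4; weight (1/11)·(1/4) = 1/44.
If it is under cup 2 (prior 3/22): the dealer has 3 equally likely choices, so probability 1/3; weight (3/22)·(1/3) = 1/22.
If it is under cup 3 (prior 3/11): the dealer has 3 equally likely choices, so probability 1/3; weight (3/11)·(1/3) = 1/11.
If it is under cup 4 (prior 5/22): the dealer has 3 equally likely choices, so probability 1/3; weight (5/22)·(1/3) = 5/66.
If it is under cup 5 (prior 3/11): the dealer opened cup 5, so this case is ruled out; weight (3/11)·0 = 0.
The weights sum to 31/132.
So P(the pea under cup 2 | the dealer opened cup 5) = (1/22) / (31/132) = 6/31.

6/31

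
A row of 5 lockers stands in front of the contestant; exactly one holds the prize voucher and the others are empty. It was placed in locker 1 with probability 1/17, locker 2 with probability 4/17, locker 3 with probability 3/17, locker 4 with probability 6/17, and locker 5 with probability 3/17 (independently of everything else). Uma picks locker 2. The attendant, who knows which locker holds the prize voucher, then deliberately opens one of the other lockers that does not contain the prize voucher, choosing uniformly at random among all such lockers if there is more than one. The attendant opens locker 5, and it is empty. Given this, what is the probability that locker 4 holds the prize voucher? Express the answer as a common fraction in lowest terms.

6/13

Apply Bayes' rule, conditioning on where the prize voucher actually is.
If it is in locker 1 (prior 1/17): the attendant has 3 equally likely choices, so probability 1/3; weight (1/17)·(1/3) = 1/51.
If it is in locker 2 (prior 4/17): the attendant has 4 equally likely choices, so probability 1/4; weight (4/17)·(1/4) = 1/17.
If it is in locker 3 (prior 3/17): the attendant has 3 equally likely choices, so probability 1/3; weight (3/17)·(1/3) = 1/17.
If it is in locker 4 (prior 6/17): the attendant has 3 equally likely choices, so probability 1/3; weight (6/17)·(1/3) = 2/17.
If it is in locker 5 (prior 3/17): the attendant opened locker 5, so this case is ruled out; weight (3/17)·0 = 0.
The weights sum to 13/51.
So P(the prize voucher in locker 4 | the attendant opened locker 5) = (2/17) / (13/51) = 6/13.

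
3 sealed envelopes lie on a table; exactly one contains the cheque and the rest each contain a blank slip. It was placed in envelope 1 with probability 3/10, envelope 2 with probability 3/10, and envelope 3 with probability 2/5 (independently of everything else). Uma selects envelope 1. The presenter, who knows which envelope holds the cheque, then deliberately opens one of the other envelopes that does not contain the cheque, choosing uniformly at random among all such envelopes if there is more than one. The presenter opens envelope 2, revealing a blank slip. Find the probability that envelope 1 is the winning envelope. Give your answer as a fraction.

3/11

Condition on the true location of the cheque.
If it is in envelope 1 (prior 3/10): the presenter has 2 equally likely choices, so probability 1/2; weight (3/10)·(1/2) = 3/20.
If it is in envelope 2 (prior 3/10): the presenter opened envelope 2, so this case is ruled out; weight (3/10)·0 = 0.
If it is in envelope 3 (prior 2/5): the presenter has no choice, probability 1; weight (2/5)·1 = 2/5.
The weights sum to 11/20.
So P(the cheque in envelope 1 | the presenter opened envelope 2) = (3/20) / (11/20) = 3/11.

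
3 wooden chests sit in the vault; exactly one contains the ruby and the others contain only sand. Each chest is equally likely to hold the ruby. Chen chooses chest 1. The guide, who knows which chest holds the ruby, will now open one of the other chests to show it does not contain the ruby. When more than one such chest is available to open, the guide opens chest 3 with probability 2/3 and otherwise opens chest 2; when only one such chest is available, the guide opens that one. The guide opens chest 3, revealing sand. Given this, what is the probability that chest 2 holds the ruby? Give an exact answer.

Consider each possible location of the ruby in turn.
If it is in chest 1 (prior 1/3): chest 3 is available, opened with probability 2/3; weight (1/3)·(2/3) = 2/9.
If it is in chest 2 (prior 1/3): only chest 3 is available, probability 1; weight (1/3)·1 = 1/3.
If it is in chest 3 (prior 1/3): the guide opened chest 3, so this case is ruled out; weight (1/3)·0 = 0.
The weights sum to 5/9.
So P(the ruby in chest 2 | the guide opened chest 3) = (1/3) / (5/9) = 3/5.

3/5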